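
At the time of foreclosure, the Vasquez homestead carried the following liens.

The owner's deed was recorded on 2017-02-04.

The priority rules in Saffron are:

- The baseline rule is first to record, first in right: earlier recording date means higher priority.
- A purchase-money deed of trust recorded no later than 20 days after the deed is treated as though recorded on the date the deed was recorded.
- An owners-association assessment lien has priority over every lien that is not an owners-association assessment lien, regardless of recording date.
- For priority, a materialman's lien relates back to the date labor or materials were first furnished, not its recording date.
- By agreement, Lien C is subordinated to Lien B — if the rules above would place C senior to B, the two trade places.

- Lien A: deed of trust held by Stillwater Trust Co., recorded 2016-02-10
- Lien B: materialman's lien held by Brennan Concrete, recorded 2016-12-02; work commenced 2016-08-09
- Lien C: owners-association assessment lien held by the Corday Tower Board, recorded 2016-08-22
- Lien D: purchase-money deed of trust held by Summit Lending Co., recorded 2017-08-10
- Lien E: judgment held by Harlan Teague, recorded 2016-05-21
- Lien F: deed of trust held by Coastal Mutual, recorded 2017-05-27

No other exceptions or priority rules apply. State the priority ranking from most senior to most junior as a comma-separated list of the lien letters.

B, A, E, C, F, D

Effective dates after the stated exceptions: B's effective date is 2016-08-09, when work began; D was recorded 187 days after the deed, outside the 20-day window, so it keeps its recording date.
C is an owners-association assessment lien and takes priority over every other lien.
Remaining liens by effective date: A (2016-02-10), E (2016-05-21), B (2016-08-09), F (2017-05-27), D (2017-08-10).
C is senior to B before the subordination, so the two trade places.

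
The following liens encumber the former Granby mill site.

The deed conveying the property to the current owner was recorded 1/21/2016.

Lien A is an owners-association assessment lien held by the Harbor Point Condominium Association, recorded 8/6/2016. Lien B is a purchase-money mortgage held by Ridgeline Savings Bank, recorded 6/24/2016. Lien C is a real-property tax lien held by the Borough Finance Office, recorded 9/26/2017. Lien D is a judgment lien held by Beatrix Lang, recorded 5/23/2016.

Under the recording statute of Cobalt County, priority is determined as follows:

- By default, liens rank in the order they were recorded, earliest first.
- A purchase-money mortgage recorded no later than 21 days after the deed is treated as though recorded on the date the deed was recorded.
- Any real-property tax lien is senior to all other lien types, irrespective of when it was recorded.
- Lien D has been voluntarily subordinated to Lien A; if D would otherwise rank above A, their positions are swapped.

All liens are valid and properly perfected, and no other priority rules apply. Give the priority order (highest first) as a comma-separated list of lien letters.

C, A, B, D

Adjusting effective dates: B missed the 21-day window (155 days after the deed), so its recording date stands.
C is a real-property tax lien and takes priority over every other lien.
Ordering the rest by effective date: D (5/23/2016), B (6/24/2016), A (8/6/2016).
D is senior to A before the subordination, so the two trade places.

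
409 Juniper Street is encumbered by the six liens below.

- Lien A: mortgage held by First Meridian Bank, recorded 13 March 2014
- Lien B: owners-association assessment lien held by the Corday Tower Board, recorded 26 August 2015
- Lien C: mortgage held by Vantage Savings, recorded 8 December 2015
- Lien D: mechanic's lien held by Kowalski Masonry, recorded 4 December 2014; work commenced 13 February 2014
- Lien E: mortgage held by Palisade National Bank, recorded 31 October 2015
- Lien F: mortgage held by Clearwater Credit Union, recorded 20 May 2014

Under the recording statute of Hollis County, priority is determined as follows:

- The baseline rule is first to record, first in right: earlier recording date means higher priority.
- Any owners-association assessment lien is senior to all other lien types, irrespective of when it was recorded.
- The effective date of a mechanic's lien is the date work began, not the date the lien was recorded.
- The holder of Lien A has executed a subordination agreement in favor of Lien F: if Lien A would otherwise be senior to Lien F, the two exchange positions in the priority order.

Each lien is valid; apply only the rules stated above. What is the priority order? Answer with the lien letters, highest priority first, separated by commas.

B, D, F, A, E, C

First, effective dates: D is treated as recorded 13 February 2014, the work-commencement date.
As an owners-association assessment lien, B is senior to every other lien.
The other liens, earliest effective date first: D (13 February 2014), A (13 March 2014), F (20 May 2014), E (31 October 2015), C (8 December 2015).
The subordination applies — A was senior to F — so A and F swap.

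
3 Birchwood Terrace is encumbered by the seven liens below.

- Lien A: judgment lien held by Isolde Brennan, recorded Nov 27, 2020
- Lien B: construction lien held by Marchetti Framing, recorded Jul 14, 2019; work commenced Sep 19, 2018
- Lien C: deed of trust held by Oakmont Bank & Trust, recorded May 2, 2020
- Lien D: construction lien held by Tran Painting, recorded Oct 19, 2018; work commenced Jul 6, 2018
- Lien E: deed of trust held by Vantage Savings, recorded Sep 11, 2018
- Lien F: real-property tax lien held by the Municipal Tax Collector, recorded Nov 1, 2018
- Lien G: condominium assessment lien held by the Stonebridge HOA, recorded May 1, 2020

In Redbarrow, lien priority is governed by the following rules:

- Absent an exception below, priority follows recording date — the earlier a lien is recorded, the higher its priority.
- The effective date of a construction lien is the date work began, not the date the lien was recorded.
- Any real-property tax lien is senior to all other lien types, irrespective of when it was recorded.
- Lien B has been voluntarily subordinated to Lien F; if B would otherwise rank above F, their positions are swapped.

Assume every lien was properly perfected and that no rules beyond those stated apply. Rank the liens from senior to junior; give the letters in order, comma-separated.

First, effective dates: B is treated as recorded Sep 19, 2018, the work-commencement date; D is treated as recorded Jul 6, 2018, the work-commencement date.
F, as a real-property tax lien, has superpriority and ranks first.
Ordering the rest by effective date: D (Jul 6, 2018), E (Sep 11, 2018), B (Sep 19, 2018), G (May 1, 2020), C (May 2, 2020), A (Nov 27, 2020).
B is already junior to F, so the subordination agreement changes nothing.

F, D, E, B, G, C, A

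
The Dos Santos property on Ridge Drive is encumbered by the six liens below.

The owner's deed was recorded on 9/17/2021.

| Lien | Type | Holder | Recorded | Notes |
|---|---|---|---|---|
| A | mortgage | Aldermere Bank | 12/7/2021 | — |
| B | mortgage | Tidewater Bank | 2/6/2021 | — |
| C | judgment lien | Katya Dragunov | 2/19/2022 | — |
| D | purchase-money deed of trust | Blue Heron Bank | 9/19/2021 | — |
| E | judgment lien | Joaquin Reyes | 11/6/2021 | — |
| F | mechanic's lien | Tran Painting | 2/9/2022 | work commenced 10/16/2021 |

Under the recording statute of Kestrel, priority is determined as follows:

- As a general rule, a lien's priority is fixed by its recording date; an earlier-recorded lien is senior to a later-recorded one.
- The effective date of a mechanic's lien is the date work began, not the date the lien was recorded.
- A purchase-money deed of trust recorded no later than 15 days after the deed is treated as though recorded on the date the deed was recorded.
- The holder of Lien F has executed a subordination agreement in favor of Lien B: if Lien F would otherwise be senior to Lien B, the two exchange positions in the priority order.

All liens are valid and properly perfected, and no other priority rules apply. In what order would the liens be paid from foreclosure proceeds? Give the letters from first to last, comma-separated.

B, D, F, E, A, C

First, effective dates: D was recorded within the 15-day window, so its effective date is the deed date 9/17/2021; F's effective date is 10/16/2021, when work began.
By effective date: B (2/6/2021), D (9/17/2021), F (10/16/2021), E (11/6/2021), A (12/7/2021), C (2/19/2022).
F is already junior to B, so the subordination agreement changes nothing.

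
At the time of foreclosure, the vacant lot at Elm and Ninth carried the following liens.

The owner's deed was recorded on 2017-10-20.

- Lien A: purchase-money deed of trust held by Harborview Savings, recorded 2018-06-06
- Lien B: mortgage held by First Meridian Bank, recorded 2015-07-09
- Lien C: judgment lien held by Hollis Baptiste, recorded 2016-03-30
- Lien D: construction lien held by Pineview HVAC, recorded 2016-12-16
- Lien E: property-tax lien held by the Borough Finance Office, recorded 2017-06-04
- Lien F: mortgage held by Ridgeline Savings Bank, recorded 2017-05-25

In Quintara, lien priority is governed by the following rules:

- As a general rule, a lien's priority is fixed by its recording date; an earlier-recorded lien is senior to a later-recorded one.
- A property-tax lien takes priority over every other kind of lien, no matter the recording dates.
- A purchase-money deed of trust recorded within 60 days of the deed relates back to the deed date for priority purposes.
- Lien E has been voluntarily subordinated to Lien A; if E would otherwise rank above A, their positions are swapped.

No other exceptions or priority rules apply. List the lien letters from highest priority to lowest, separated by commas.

A, B, C, D, F, E

Adjusting effective dates: A was recorded 229 days after the deed — beyond 60 days — so no relation-back applies.
E is a property-tax lien and takes priority over every other lien.
The other liens, earliest effective date first: B (2015-07-09), C (2016-03-30), D (2016-12-16), F (2017-05-25), A (2018-06-06).
E is senior to A before the subordination, so the two trade places.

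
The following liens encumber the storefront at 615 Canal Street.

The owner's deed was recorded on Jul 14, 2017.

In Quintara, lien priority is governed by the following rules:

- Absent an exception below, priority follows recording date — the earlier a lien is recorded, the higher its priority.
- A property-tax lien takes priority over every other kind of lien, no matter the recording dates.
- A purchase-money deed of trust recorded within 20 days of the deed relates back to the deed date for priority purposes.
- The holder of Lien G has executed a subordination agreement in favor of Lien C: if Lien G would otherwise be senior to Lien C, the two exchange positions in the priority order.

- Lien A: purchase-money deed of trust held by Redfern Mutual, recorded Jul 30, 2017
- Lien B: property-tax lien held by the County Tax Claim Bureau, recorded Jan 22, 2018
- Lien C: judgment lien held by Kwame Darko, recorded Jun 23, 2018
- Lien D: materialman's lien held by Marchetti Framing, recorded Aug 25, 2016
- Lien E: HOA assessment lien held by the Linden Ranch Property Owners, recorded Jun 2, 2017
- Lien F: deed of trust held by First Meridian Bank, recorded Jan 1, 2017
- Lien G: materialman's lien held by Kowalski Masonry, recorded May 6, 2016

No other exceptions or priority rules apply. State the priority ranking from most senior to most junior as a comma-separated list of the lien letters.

B, C, D, F, E, A, G

First, effective dates: A relates back to the deed date Jul 14, 2017.
B, as a property-tax lien, has superpriority and ranks first.
Ordering the rest by effective date: G (May 6, 2016), D (Aug 25, 2016), F (Jan 1, 2017), E (Jun 2, 2017), A (Jul 14, 2017), C (Jun 23, 2018).
G would otherwise be senior to C, so under the subordination agreement G and C exchange positions.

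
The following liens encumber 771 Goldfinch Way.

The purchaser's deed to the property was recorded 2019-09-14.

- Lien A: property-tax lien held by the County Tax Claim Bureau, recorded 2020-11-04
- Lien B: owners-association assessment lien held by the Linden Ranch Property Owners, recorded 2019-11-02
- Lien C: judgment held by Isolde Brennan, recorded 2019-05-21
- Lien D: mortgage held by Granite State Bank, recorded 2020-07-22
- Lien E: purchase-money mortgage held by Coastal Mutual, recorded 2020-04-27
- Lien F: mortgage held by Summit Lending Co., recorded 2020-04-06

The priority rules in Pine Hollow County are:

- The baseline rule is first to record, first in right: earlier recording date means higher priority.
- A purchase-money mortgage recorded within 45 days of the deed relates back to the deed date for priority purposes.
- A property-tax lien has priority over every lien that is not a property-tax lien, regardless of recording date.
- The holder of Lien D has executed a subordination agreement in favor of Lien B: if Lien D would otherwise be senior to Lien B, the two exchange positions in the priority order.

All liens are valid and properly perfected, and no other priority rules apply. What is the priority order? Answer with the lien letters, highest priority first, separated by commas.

First, effective dates: E was recorded 226 days after the deed — beyond 45 days — so no relation-back applies.
A, as a property-tax lien, has superpriority and ranks first.
Remaining liens by effective date: C (2019-05-21), B (2019-11-02), F (2020-04-06), E (2020-04-27), D (2020-07-22).
D already ranks below B; the subordination has no effect.

A, C, B, F, E, D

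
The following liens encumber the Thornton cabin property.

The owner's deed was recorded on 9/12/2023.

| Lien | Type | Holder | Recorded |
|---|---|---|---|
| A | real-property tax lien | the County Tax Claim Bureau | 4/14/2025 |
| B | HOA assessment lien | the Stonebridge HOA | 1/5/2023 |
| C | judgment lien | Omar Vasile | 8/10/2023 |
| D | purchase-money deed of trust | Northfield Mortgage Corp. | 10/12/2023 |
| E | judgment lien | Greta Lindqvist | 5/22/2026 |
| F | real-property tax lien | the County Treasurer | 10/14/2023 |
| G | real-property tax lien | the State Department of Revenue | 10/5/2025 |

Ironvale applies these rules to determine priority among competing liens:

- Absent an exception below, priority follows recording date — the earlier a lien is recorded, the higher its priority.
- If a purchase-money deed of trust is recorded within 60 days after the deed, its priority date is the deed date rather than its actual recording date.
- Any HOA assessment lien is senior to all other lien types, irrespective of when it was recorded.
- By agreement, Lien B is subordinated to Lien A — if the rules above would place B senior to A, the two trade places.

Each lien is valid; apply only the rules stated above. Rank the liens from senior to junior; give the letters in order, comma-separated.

Effective dates after the stated exceptions: D was recorded within the 60-day window, so its effective date is the deed date 9/12/2023.
As an HOA assessment lien, B is senior to every other lien.
Ordering the rest by effective date: C (8/10/2023), D (9/12/2023), F (10/14/2023), A (4/14/2025), G (10/5/2025), E (5/22/2026).
Because B would otherwise rank above A, the subordination swaps them.

A, C, D, F, B, G, E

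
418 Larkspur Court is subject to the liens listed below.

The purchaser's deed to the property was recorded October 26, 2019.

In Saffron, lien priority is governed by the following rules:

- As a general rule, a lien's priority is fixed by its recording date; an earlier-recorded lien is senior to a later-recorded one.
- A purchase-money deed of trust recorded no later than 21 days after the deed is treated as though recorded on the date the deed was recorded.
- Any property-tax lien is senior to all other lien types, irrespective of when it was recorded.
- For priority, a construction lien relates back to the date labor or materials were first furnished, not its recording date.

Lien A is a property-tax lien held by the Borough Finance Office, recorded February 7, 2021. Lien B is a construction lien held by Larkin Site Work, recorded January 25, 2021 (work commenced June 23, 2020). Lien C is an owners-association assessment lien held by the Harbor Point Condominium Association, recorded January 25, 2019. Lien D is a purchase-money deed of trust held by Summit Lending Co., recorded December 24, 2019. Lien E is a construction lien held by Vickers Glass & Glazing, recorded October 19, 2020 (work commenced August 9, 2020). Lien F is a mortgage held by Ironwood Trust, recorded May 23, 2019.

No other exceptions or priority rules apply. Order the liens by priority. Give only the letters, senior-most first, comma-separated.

A, C, F, D, B, E

First, effective dates: B is treated as recorded June 23, 2020, the work-commencement date; D missed the 21-day window (59 days after the deed), so its recording date stands; E's effective date is August 9, 2020, when work began.
As a property-tax lien, A is senior to every other lien.
Remaining liens by effective date: C (January 25, 2019), F (May 23, 2019), D (December 24, 2019), B (June 23, 2020), E (August 9, 2020).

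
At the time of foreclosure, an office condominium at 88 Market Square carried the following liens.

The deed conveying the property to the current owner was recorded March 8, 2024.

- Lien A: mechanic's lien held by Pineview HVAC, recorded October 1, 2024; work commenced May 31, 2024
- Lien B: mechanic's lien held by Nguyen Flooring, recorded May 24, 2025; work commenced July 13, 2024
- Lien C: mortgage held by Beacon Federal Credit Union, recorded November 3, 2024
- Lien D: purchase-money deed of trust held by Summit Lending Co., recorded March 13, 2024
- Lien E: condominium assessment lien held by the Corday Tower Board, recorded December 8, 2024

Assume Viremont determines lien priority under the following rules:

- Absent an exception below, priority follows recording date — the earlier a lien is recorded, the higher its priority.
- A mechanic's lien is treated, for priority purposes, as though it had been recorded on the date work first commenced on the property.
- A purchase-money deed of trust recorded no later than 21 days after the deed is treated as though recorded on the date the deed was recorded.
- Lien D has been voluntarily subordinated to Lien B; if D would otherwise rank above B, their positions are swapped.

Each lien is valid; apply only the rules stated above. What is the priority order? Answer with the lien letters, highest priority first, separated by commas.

B, A, D, C, E

Effective dates: A's effective date is May 31, 2024, when work began; B is treated as recorded July 13, 2024, the work-commencement date; D relates back to the deed date March 8, 2024.
Ordering by effective date: D (March 8, 2024), A (May 31, 2024), B (July 13, 2024), C (November 3, 2024), E (December 8, 2024).
D would otherwise be senior to B, so under the subordination agreement D and B exchange positions.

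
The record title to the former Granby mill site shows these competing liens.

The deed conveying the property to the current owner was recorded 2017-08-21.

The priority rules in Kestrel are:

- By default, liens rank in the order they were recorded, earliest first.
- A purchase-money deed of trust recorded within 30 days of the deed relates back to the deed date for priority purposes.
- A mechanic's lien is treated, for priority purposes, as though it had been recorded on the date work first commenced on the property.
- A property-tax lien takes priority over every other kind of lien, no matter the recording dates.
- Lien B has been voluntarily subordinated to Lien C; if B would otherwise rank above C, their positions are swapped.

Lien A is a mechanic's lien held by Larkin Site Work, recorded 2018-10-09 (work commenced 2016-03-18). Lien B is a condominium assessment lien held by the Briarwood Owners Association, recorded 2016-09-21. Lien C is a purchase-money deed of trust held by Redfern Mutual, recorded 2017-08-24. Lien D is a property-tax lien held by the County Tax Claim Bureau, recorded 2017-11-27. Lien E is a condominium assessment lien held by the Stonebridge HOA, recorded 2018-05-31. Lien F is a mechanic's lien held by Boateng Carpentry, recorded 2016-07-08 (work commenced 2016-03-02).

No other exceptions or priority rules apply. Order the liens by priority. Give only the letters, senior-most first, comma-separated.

Adjusting effective dates: A is treated as recorded 2016-03-18, the work-commencement date; C's effective date is the deed date, 2017-08-21; F relates back to 2016-03-02 (work commenced).
As a property-tax lien, D is senior to every other lien.
Ordering the rest by effective date: F (2016-03-02), A (2016-03-18), B (2016-09-21), C (2017-08-21), E (2018-05-31).
B is senior to C before the subordination, so the two trade places.

D, F, A, C, B, E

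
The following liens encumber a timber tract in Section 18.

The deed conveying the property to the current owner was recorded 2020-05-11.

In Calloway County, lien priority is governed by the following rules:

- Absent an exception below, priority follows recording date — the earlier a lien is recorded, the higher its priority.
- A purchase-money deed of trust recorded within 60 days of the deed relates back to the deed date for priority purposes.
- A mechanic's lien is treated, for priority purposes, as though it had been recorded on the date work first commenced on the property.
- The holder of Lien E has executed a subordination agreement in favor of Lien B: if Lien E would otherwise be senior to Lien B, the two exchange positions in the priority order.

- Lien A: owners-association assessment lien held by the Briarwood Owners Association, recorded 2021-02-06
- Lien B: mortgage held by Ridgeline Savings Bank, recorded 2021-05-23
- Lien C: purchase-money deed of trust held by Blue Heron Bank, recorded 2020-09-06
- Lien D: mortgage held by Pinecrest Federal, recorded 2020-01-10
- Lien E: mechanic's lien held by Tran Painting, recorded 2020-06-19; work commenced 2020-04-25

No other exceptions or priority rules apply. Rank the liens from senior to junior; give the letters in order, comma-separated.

Adjusting effective dates: C was recorded 118 days after the deed, outside the 60-day window, so it keeps its recording date; E is treated as recorded 2020-04-25, the work-commencement date.
By effective date, earliest first: D (2020-01-10), E (2020-04-25), C (2020-09-06), A (2021-02-06), B (2021-05-23).
The subordination applies — E was senior to B — so E and B swap.

D, B, C, A, E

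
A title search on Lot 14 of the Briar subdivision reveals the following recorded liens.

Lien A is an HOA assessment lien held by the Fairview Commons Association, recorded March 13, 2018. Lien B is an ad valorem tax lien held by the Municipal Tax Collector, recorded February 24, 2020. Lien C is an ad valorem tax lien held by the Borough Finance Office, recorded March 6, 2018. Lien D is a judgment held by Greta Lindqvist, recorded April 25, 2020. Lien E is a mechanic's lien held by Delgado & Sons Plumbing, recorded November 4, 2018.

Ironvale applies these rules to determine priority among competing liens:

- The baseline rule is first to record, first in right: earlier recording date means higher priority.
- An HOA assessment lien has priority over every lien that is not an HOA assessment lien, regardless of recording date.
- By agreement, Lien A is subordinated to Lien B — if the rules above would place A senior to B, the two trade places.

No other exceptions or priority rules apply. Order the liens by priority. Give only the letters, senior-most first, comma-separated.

B, C, E, A, D

A is an HOA assessment lien and takes priority over every other lien.
The other liens, earliest effective date first: C (March 6, 2018), E (November 4, 2018), B (February 24, 2020), D (April 25, 2020).
A would otherwise be senior to B, so under the subordination agreement A and B exchange positions.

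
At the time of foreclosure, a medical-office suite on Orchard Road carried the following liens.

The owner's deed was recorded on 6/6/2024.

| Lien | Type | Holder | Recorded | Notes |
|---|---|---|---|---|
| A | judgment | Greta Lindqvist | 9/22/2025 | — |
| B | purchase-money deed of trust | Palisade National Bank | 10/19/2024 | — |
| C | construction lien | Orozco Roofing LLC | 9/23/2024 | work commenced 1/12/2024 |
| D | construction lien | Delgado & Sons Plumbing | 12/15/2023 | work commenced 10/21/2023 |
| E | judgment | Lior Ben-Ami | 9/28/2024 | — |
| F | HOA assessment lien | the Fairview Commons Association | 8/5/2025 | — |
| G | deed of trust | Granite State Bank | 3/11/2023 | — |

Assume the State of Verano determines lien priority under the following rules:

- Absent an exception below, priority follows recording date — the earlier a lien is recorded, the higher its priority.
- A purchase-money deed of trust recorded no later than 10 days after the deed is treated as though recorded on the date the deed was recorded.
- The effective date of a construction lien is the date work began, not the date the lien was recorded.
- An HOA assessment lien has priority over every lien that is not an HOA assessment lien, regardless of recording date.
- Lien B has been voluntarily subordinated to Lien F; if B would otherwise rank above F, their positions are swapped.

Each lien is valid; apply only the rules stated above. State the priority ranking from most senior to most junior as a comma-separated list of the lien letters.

Effective dates after the stated exceptions: B was recorded 135 days after the deed — beyond 10 days — so no relation-back applies; C's effective date is 1/12/2024, when work began; D's effective date is 10/21/2023, when work began.
F is an HOA assessment lien and takes priority over every other lien.
Ordering the rest by effective date: G (3/11/2023), D (10/21/2023), C (1/12/2024), E (9/28/2024), B (10/19/2024), A (9/22/2025).
B already ranks below F; the subordination has no effect.

F, G, D, C, E, B, A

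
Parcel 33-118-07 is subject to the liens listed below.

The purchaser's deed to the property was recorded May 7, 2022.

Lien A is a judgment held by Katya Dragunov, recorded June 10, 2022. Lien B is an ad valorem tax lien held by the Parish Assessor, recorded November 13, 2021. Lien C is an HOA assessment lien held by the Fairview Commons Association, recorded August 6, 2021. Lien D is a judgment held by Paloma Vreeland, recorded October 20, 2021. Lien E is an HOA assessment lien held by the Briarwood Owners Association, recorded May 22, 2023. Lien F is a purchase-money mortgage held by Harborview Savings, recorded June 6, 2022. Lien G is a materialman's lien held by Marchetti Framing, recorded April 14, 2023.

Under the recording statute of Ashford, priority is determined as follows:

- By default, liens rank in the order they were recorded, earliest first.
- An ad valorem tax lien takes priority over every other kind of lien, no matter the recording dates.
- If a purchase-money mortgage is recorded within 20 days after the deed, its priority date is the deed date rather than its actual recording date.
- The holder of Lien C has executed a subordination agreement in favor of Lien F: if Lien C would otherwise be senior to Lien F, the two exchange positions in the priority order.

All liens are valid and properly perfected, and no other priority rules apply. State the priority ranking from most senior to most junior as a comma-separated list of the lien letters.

Adjusting effective dates: F was recorded 30 days after the deed — beyond 20 days — so no relation-back applies.
As an ad valorem tax lien, B is senior to every other lien.
Remaining liens by effective date: C (August 6, 2021), D (October 20, 2021), F (June 6, 2022), A (June 10, 2022), G (April 14, 2023), E (May 22, 2023).
C would otherwise be senior to F, so under the subordination agreement C and F exchange positions.

B, F, D, C, A, G, E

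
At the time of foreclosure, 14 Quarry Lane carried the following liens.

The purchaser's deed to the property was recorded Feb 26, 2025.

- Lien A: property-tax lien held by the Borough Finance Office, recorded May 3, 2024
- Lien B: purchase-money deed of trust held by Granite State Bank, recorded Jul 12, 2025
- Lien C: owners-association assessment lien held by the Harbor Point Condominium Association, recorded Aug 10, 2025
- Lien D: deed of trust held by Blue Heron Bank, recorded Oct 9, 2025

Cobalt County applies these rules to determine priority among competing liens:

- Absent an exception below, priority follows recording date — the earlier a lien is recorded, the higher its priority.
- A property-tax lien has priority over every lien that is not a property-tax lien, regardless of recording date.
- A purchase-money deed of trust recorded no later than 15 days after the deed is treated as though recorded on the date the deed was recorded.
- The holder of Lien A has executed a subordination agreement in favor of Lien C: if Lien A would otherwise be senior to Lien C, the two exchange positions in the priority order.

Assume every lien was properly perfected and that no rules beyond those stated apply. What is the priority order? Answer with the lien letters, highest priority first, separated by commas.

First, effective dates: B was recorded 136 days after the deed, outside the 15-day window, so it keeps its recording date.
A is a property-tax lien, so it outranks all other liens regardless of date.
Among the remaining liens, by effective date: B (Jul 12, 2025), C (Aug 10, 2025), D (Oct 9, 2025).
The subordination applies — A was senior to C — so A and C swap.

C, B, A, D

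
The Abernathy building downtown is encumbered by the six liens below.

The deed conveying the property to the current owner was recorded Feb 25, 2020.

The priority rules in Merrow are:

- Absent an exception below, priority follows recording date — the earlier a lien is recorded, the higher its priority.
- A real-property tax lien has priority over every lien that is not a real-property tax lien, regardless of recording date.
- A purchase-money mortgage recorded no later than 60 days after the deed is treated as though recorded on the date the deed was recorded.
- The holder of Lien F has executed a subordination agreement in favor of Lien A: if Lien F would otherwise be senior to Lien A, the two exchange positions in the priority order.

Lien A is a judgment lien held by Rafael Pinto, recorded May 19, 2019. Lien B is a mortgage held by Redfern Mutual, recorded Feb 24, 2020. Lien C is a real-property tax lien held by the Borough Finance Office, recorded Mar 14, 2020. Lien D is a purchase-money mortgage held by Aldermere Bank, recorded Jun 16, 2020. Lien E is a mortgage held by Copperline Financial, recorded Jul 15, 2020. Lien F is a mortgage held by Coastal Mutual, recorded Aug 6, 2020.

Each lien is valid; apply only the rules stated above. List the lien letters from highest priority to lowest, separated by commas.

C, A, B, D, E, F

Adjusting effective dates: D was recorded 112 days after the deed — beyond 60 days — so no relation-back applies.
As a real-property tax lien, C is senior to every other lien.
Remaining liens by effective date: A (May 19, 2019), B (Feb 24, 2020), D (Jun 16, 2020), E (Jul 15, 2020), F (Aug 6, 2020).
F is already junior to A, so the subordination agreement changes nothing.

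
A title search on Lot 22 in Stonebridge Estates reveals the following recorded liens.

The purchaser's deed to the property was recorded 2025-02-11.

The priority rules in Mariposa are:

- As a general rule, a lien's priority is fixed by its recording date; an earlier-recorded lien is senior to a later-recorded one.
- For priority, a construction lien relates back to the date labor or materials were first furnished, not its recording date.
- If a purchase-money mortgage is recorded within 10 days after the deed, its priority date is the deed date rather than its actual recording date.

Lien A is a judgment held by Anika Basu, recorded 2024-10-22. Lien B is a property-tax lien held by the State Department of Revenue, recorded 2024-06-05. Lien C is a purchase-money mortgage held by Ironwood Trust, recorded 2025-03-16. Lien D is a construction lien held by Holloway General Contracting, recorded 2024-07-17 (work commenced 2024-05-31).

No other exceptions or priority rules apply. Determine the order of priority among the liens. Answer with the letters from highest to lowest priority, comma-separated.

D, B, A, C

First, effective dates: C was recorded 33 days after the deed — beyond 10 days — so no relation-back applies; D's effective date is 2024-05-31, when work began.
By effective date, earliest first: D (2024-05-31), B (2024-06-05), A (2024-10-22), C (2025-03-16).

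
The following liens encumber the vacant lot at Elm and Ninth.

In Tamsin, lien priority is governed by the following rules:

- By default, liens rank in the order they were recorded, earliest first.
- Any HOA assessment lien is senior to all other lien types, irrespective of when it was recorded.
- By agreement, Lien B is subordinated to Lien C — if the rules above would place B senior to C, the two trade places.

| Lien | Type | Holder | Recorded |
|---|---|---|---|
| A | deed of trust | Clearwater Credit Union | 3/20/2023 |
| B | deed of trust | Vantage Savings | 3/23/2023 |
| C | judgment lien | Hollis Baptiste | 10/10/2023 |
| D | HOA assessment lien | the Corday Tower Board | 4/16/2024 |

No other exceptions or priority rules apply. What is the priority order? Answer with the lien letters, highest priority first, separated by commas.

D, A, C, B

D is an HOA assessment lien and takes priority over every other lien.
Remaining liens by effective date: A (3/20/2023), B (3/23/2023), C (10/10/2023).
B is senior to C before the subordination, so the two trade places.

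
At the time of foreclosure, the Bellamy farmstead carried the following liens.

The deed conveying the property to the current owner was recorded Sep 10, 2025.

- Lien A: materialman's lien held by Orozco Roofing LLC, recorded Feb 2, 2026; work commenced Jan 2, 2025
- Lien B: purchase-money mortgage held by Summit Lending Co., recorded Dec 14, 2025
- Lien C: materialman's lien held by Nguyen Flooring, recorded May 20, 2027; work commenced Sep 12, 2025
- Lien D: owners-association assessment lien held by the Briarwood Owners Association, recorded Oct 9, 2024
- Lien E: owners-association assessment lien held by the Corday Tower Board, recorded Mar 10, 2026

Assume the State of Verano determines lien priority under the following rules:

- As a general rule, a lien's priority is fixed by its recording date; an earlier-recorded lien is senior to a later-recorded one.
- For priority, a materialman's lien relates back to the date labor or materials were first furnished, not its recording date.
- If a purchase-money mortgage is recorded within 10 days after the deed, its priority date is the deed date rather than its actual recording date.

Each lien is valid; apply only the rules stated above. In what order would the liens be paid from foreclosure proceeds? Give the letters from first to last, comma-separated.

D, A, C, B, E

First, effective dates: A relates back to Jan 2, 2025 (work commenced); B missed the 10-day window (95 days after the deed), so its recording date stands; C relates back to Sep 12, 2025 (work commenced).
Sorted by effective date: D (Oct 9, 2024), A (Jan 2, 2025), C (Sep 12, 2025), B (Dec 14, 2025), E (Mar 10, 2026).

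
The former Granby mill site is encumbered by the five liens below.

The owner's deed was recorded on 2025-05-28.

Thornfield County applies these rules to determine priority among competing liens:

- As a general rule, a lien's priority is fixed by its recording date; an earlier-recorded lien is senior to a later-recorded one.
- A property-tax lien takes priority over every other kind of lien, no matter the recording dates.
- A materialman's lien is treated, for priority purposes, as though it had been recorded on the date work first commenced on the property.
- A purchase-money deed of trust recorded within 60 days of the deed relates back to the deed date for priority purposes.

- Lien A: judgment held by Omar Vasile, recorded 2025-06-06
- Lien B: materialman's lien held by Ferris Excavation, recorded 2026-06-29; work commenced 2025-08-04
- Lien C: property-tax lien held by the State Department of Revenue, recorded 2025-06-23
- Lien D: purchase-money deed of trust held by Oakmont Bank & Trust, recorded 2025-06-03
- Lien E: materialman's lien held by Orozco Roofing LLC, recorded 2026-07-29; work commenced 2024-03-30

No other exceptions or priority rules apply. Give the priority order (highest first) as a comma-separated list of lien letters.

Adjusting effective dates: B is treated as recorded 2025-08-04, the work-commencement date; D was recorded within the 60-day window, so its effective date is the deed date 2025-05-28; E relates back to 2024-03-30 (work commenced).
C is a property-tax lien and takes priority over every other lien.
Remaining liens by effective date: E (2024-03-30), D (2025-05-28), A (2025-06-06), B (2025-08-04).

C, E, D, A, B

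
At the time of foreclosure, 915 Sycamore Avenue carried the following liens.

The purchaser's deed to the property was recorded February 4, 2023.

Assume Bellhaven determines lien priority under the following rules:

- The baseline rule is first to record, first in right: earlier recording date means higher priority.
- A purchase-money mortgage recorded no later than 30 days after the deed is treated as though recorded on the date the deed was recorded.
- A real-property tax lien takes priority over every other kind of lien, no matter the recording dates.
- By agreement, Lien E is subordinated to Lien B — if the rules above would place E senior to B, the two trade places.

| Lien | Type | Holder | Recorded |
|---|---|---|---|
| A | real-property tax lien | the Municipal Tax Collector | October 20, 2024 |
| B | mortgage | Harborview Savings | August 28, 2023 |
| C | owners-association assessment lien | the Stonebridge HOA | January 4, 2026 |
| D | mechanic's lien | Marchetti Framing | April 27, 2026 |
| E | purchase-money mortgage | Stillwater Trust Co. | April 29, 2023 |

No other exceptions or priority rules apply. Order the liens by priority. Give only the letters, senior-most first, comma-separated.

Effective dates: E missed the 30-day window (84 days after the deed), so its recording date stands.
A is a real-property tax lien, so it outranks all other liens regardless of date.
Among the remaining liens, by effective date: E (April 29, 2023), B (August 28, 2023), C (January 4, 2026), D (April 27, 2026).
The subordination applies — E was senior to B — so E and B swap.

A, B, E, C, D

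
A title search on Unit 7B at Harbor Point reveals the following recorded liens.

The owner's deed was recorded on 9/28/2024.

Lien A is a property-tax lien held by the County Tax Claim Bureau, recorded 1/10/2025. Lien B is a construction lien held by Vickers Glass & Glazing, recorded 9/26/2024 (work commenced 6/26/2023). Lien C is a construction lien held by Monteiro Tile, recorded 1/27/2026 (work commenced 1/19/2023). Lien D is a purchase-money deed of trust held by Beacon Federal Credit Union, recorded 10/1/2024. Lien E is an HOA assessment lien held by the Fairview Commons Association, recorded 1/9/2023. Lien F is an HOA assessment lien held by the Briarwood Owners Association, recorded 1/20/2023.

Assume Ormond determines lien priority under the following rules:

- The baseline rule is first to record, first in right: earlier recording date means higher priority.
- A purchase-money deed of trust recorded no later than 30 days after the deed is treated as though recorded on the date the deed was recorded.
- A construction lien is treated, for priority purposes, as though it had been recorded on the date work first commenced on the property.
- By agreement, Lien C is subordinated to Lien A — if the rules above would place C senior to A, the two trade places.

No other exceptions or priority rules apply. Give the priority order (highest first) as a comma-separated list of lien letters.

E, A, F, B, D, C

Adjusting effective dates: B relates back to 6/26/2023 (work commenced); C's effective date is 1/19/2023, when work began; D was recorded within the 30-day window, so its effective date is the deed date 9/28/2024.
Ordering by effective date: E (1/9/2023), C (1/19/2023), F (1/20/2023), B (6/26/2023), D (9/28/2024), A (1/10/2025).
C would otherwise be senior to A, so under the subordination agreement C and A exchange positions.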